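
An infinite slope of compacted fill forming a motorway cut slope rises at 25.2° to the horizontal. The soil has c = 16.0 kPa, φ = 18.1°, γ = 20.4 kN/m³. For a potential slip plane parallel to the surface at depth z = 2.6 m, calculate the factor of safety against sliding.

FS = 1.48

For an infinite slope with a slip plane parallel to the surface (no pore pressure): FS = [c + γz cos²β tanφ] / [γz sinβ cosβ].
γz = 20.4·2.6 = 53.04 kN/m²
Numerator = 16.0 + 53.04·cos²25.2°·tan18.1° = 16.0 + 53.04·0.8187·0.3269 = 30.193 kPa
Denominator = 53.04·sin25.2°·cos25.2° = 53.04·0.4258·0.9048 = 20.434 kPa
FS = 30.193 / 20.434 = 1.478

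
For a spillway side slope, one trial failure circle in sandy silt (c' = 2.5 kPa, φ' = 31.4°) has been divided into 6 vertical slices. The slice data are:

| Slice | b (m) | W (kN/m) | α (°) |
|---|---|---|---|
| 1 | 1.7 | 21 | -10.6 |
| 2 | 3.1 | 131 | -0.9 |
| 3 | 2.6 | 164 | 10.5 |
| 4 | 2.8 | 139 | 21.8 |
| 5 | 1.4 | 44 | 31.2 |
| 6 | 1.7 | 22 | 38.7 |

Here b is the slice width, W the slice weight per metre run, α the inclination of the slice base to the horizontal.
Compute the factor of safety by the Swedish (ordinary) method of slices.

FS = 3.02

Ordinary method of slices: FS = Σ[c'·Δl_i + (W_i cosα_i)·tanφ'] / Σ W_i sinα_i, with Δl_i = b_i / cosα_i.
Slice 1: Δl = 1.7/cos(-10.6°) = 1.730 m; N'_1 = 21·cos(-10.6°) = 20.6; c'Δl = 4.32; W sinα = -3.9
Slice 2: Δl = 3.1/cos(-0.9°) = 3.100 m; N'_2 = 131·cos(-0.9°) = 131.0; c'Δl = 7.75; W sinα = -2.1
Slice 3: Δl = 2.6/cos10.5° = 2.644 m; N'_3 = 164·cos10.5° = 161.3; c'Δl = 6.61; W sinα = 29.9
Slice 4: Δl = 2.8/cos21.8° = 3.016 m; N'_4 = 139·cos21.8° = 129.1; c'Δl = 7.54; W sinα = 51.6
Slice 5: Δl = 1.4/cos31.2° = 1.637 m; N'_5 = 44·cos31.2° = 37.6; c'Δl = 4.09; W sinα = 22.8
Slice 6: Δl = 1.7/cos38.7° = 2.178 m; N'_6 = 22·cos38.7° = 17.2; c'Δl = 5.45; W sinα = 13.8
Σc'Δl = 35.8 kN/m; ΣN' = 496.7 kN/m; ΣW sinα = 112.1 kN/m
Resisting = 35.8 + 496.7·tan31.4° = 35.8 + 303.2 = 339.0 kN/m
FS = 339.0 / 112.1 = 3.023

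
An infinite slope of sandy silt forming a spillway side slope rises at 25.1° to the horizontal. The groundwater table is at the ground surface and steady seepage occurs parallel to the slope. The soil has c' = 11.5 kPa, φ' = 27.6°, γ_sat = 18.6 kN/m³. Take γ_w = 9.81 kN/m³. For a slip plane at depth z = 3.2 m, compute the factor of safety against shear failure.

FS = 1.03

With seepage parallel to the slope and the water table at the surface, the effective normal stress on the slip plane uses the buoyant unit weight γ' = γ_sat − γ_w while the driving shear stress uses γ_sat:
FS = [c' + γ' z cos²β tanφ'] / [γ_sat z sinβ cosβ]
γ' = 18.6 − 9.81 = 8.79 kN/m³
Numerator = 11.5 + 8.79·3.2·cos²25.1°·tan27.6° = 11.5 + 8.79·3.2·0.8201·0.5228 = 23.559 kPa
Denominator = 18.6·3.2·sin25.1°·cos25.1° = 18.6·3.2·0.4242·0.9056 = 22.864 kPa
FS = 23.559 / 22.864 = 1.030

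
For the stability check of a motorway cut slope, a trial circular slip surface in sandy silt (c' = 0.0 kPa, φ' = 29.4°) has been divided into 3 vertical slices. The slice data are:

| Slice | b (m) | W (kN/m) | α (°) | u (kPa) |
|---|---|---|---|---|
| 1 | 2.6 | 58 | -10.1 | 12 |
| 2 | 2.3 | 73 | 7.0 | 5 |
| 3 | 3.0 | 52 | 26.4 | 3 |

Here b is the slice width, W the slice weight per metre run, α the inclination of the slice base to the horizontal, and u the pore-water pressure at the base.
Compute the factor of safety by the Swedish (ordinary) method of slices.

FS = 3.17

Ordinary method of slices: FS = Σ[c'·Δl_i + (W_i cosα_i − u_i·Δl_i)·tanφ'] / Σ W_i sinα_i, with Δl_i = b_i / cosα_i.
Slice 1: Δl = 2.6/cos(-10.1°) = 2.641 m; N'_1 = 58·cos(-10.1°) − 12·2.641 = 25.4; c'Δl = 0.00; W sinα = -10.2
Slice 2: Δl = 2.3/cos7.0° = 2.317 m; N'_2 = 73·cos7.0° − 5·2.317 = 60.9; c'Δl = 0.00; W sinα = 8.9
Slice 3: Δl = 3.0/cos26.4° = 3.349 m; N'_3 = 52·cos26.4° − 3·3.349 = 36.5; c'Δl = 0.00; W sinα = 23.1
Σc'Δl = 0.0 kN/m; ΣN' = 122.8 kN/m; ΣW sinα = 21.8 kN/m
Resisting = 0.0 + 122.8·tan29.4° = 0.0 + 69.2 = 69.2 kN/m
FS = 69.2 / 21.8 = 3.168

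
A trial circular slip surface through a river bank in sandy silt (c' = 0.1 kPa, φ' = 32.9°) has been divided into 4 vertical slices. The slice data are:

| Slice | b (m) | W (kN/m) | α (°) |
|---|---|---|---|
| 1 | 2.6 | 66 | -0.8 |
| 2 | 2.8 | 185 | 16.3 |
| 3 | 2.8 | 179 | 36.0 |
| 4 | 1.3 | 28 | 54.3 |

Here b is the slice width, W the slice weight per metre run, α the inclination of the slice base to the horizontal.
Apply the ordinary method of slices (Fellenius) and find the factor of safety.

FS = 1.47

Ordinary method of slices: FS = Σ[c'·Δl_i + (W_i cosα_i)·tanφ'] / Σ W_i sinα_i, with Δl_i = b_i / cosα_i.
Slice 1: Δl = 2.6/cos(-0.8°) = 2.600 m; N'_1 = 66·cos(-0.8°) = 66.0; c'Δl = 0.26; W sinα = -0.9
Slice 2: Δl = 2.8/cos16.3° = 2.917 m; N'_2 = 185·cos16.3° = 177.6; c'Δl = 0.29; W sinα = 51.9
Slice 3: Δl = 2.8/cos36.0° = 3.461 m; N'_3 = 179·cos36.0° = 144.8; c'Δl = 0.35; W sinα = 105.2
Slice 4: Δl = 1.3/cos54.3° = 2.228 m; N'_4 = 28·cos54.3° = 16.3; c'Δl = 0.22; W sinα = 22.7
Σc'Δl = 1.1 kN/m; ΣN' = 404.7 kN/m; ΣW sinα = 179.0 kN/m
Resisting = 1.1 + 404.7·tan32.9° = 1.1 + 261.8 = 262.9 kN/m
FS = 262.9 / 179.0 = 1.469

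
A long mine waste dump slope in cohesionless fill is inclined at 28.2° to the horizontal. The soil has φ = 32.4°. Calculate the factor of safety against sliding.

FS = 1.18

For a dry cohesionless infinite slope the factor of safety is FS = tanφ / tanβ.
FS = tan32.4° / tan28.2° = 0.6346 / 0.5362 = 1.184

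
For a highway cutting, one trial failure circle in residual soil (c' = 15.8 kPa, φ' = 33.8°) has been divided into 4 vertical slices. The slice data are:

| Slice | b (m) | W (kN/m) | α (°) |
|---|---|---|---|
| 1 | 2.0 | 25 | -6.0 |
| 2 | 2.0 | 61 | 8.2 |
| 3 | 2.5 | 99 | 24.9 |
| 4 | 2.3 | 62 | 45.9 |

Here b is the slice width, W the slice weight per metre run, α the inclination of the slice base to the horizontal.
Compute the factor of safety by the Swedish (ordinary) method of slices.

FS = 3.31

Ordinary method of slices: FS = Σ[c'·Δl_i + (W_i cosα_i)·tanφ'] / Σ W_i sinα_i, with Δl_i = b_i / cosα_i.
Slice 1: Δl = 2.0/cos(-6.0°) = 2.011 m; N'_1 = 25·cos(-6.0°) = 24.9; c'Δl = 31.77; W sinα = -2.6
Slice 2: Δl = 2.0/cos8.2° = 2.021 m; N'_2 = 61·cos8.2° = 60.4; c'Δl = 31.93; W sinα = 8.7
Slice 3: Δl = 2.5/cos24.9° = 2.756 m; N'_3 = 99·cos24.9° = 89.8; c'Δl = 43.55; W sinα = 41.7
Slice 4: Δl = 2.3/cos45.9° = 3.305 m; N'_4 = 62·cos45.9° = 43.1; c'Δl = 52.22; W sinα = 44.5
Σc'Δl = 159.5 kN/m; ΣN' = 218.2 kN/m; ΣW sinα = 92.3 kN/m
Resisting = 159.5 + 218.2·tan33.8° = 159.5 + 146.1 = 305.5 kN/m
FS = 305.5 / 92.3 = 3.310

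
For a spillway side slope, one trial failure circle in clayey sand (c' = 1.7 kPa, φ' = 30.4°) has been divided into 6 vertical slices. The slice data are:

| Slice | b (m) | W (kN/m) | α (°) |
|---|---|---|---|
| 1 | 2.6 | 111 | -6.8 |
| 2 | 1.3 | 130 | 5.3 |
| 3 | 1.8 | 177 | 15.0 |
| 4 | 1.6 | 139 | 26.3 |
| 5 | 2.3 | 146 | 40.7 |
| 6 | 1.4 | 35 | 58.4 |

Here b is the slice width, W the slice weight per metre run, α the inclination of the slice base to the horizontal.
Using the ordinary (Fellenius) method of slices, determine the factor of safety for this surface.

Ordinary method of slices: FS = Σ[c'·Δl_i + (W_i cosα_i)·tanφ'] / Σ W_i sinα_i, with Δl_i = b_i / cosα_i.
Slice 1: Δl = 2.6/cos(-6.8°) = 2.618 m; N'_1 = 111·cos(-6.8°) = 110.2; c'Δl = 4.45; W sinα = -13.1
Slice 2: Δl = 1.3/cos5.3° = 1.306 m; N'_2 = 130·cos5.3° = 129.4; c'Δl = 2.22; W sinα = 12.0
Slice 3: Δl = 1.8/cos15.0° = 1.863 m; N'_3 = 177·cos15.0° = 171.0; c'Δl = 3.17; W sinα = 45.8
Slice 4: Δl = 1.6/cos26.3° = 1.785 m; N'_4 = 139·cos26.3° = 124.6; c'Δl = 3.03; W sinα = 61.6
Slice 5: Δl = 2.3/cos40.7° = 3.034 m; N'_5 = 146·cos40.7° = 110.7; c'Δl = 5.16; W sinα = 95.2
Slice 6: Δl = 1.4/cos58.4° = 2.672 m; N'_6 = 35·cos58.4° = 18.3; c'Δl = 4.54; W sinα = 29.8
Σc'Δl = 22.6 kN/m; ΣN' = 664.3 kN/m; ΣW sinα = 231.3 kN/m
Resisting = 22.6 + 664.3·tan30.4° = 22.6 + 389.7 = 412.3 kN/m
FS = 412.3 / 231.3 = 1.783

FS = 1.78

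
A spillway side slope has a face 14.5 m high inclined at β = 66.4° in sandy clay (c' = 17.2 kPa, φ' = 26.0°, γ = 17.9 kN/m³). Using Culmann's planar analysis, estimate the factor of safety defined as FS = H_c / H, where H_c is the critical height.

FS = 0.92

H_c = (4c'/γ) · sinβ cosφ' / [1 − cos(β − φ')]
    = (4·17.2/17.9) · sin66.4°·cos26.0° / [1 − cos40.4°]
    = 3.844 · 0.8236 / 0.2385 = 13.28 m
FS = H_c / H = 13.28 / 14.5 = 0.916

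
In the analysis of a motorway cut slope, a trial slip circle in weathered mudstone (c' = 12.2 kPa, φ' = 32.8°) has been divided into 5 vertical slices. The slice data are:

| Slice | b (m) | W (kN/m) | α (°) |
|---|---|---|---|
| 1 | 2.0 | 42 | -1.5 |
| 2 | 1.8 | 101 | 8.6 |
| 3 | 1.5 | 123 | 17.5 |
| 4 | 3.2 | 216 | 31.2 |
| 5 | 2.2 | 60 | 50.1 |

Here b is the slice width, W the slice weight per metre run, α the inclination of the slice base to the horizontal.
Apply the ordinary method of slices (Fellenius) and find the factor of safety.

Ordinary method of slices: FS = Σ[c'·Δl_i + (W_i cosα_i)·tanφ'] / Σ W_i sinα_i, with Δl_i = b_i / cosα_i.
Slice 1: Δl = 2.0/cos(-1.5°) = 2.001 m; N'_1 = 42·cos(-1.5°) = 42.0; c'Δl = 24.41; W sinα = -1.1
Slice 2: Δl = 1.8/cos8.6° = 1.820 m; N'_2 = 101·cos8.6° = 99.9; c'Δl = 22.21; W sinα = 15.1
Slice 3: Δl = 1.5/cos17.5° = 1.573 m; N'_3 = 123·cos17.5° = 117.3; c'Δl = 19.19; W sinα = 37.0
Slice 4: Δl = 3.2/cos31.2° = 3.741 m; N'_4 = 216·cos31.2° = 184.8; c'Δl = 45.64; W sinα = 111.9
Slice 5: Δl = 2.2/cos50.1° = 3.430 m; N'_5 = 60·cos50.1° = 38.5; c'Δl = 41.84; W sinα = 46.0
Σc'Δl = 153.3 kN/m; ΣN' = 482.4 kN/m; ΣW sinα = 208.9 kN/m
Resisting = 153.3 + 482.4·tan32.8° = 153.3 + 310.9 = 464.2 kN/m
FS = 464.2 / 208.9 = 2.222

FS = 2.22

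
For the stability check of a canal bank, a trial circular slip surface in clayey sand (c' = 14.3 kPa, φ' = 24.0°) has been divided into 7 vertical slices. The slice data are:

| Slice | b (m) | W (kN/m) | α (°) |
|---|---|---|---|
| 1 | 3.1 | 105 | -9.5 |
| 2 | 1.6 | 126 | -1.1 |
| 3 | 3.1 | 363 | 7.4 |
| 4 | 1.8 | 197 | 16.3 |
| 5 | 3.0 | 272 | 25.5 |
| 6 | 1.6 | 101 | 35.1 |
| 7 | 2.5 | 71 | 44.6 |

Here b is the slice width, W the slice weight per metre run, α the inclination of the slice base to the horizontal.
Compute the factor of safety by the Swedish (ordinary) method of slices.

FS = 2.54

Ordinary method of slices: FS = Σ[c'·Δl_i + (W_i cosα_i)·tanφ'] / Σ W_i sinα_i, with Δl_i = b_i / cosα_i.
Slice 1: Δl = 3.1/cos(-9.5°) = 3.143 m; N'_1 = 105·cos(-9.5°) = 103.6; c'Δl = 44.95; W sinα = -17.3
Slice 2: Δl = 1.6/cos(-1.1°) = 1.600 m; N'_2 = 126·cos(-1.1°) = 126.0; c'Δl = 22.88; W sinα = -2.4
Slice 3: Δl = 3.1/cos7.4° = 3.126 m; N'_3 = 363·cos7.4° = 360.0; c'Δl = 44.70; W sinα = 46.8
Slice 4: Δl = 1.8/cos16.3° = 1.875 m; N'_4 = 197·cos16.3° = 189.1; c'Δl = 26.82; W sinα = 55.3
Slice 5: Δl = 3.0/cos25.5° = 3.324 m; N'_5 = 272·cos25.5° = 245.5; c'Δl = 47.53; W sinα = 117.1
Slice 6: Δl = 1.6/cos35.1° = 1.956 m; N'_6 = 101·cos35.1° = 82.6; c'Δl = 27.97; W sinα = 58.1
Slice 7: Δl = 2.5/cos44.6° = 3.511 m; N'_7 = 71·cos44.6° = 50.6; c'Δl = 50.21; W sinα = 49.9
Σc'Δl = 265.1 kN/m; ΣN' = 1157.3 kN/m; ΣW sinα = 307.3 kN/m
Resisting = 265.1 + 1157.3·tan24.0° = 265.1 + 515.3 = 780.3 kN/m
FS = 780.3 / 307.3 = 2.539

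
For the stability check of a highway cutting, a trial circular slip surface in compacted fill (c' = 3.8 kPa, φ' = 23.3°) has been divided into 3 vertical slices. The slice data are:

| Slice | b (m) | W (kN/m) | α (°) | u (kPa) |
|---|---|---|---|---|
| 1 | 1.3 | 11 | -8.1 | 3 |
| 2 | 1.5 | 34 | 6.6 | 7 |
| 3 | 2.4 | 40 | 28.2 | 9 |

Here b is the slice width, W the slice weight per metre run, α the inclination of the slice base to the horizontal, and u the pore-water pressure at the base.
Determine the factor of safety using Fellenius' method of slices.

FS = 1.82

Ordinary method of slices: FS = Σ[c'·Δl_i + (W_i cosα_i − u_i·Δl_i)·tanφ'] / Σ W_i sinα_i, with Δl_i = b_i / cosα_i.
Slice 1: Δl = 1.3/cos(-8.1°) = 1.313 m; N'_1 = 11·cos(-8.1°) − 3·1.313 = 7.0; c'Δl = 4.99; W sinα = -1.5
Slice 2: Δl = 1.5/cos6.6° = 1.510 m; N'_2 = 34·cos6.6° − 7·1.510 = 23.2; c'Δl = 5.74; W sinα = 3.9
Slice 3: Δl = 2.4/cos28.2° = 2.723 m; N'_3 = 40·cos28.2° − 9·2.723 = 10.7; c'Δl = 10.35; W sinα = 18.9
Σc'Δl = 21.1 kN/m; ΣN' = 40.9 kN/m; ΣW sinα = 21.3 kN/m
Resisting = 21.1 + 40.9·tan23.3° = 21.1 + 17.6 = 38.7 kN/m
FS = 38.7 / 21.3 = 1.820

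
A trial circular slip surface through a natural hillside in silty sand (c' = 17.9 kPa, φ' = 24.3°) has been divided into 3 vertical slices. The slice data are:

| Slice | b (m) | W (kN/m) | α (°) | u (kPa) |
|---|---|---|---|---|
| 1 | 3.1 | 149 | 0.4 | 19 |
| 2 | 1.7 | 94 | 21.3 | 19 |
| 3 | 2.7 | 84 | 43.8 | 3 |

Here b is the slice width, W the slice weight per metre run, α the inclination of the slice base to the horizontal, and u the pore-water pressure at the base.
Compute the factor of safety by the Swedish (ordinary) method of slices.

FS = 2.59

Ordinary method of slices: FS = Σ[c'·Δl_i + (W_i cosα_i − u_i·Δl_i)·tanφ'] / Σ W_i sinα_i, with Δl_i = b_i / cosα_i.
Slice 1: Δl = 3.1/cos0.4° = 3.100 m; N'_1 = 149·cos0.4° − 19·3.100 = 90.1; c'Δl = 55.49; W sinα = 1.0
Slice 2: Δl = 1.7/cos21.3° = 1.825 m; N'_2 = 94·cos21.3° − 19·1.825 = 52.9; c'Δl = 32.66; W sinα = 34.1
Slice 3: Δl = 2.7/cos43.8° = 3.741 m; N'_3 = 84·cos43.8° − 3·3.741 = 49.4; c'Δl = 66.96; W sinα = 58.1
Σc'Δl = 155.1 kN/m; ΣN' = 192.4 kN/m; ΣW sinα = 93.3 kN/m
Resisting = 155.1 + 192.4·tan24.3° = 155.1 + 86.9 = 242.0 kN/m
FS = 242.0 / 93.3 = 2.593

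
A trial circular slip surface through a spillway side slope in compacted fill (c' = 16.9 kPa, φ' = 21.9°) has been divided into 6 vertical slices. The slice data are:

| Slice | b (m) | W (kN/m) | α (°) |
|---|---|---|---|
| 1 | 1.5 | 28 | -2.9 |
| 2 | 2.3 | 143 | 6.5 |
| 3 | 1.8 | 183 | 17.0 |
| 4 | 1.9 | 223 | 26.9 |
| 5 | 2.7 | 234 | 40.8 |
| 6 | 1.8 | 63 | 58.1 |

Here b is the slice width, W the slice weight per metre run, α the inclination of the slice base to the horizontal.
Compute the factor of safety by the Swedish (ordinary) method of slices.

FS = 1.47

Ordinary method of slices: FS = Σ[c'·Δl_i + (W_i cosα_i)·tanφ'] / Σ W_i sinα_i, with Δl_i = b_i / cosα_i.
Slice 1: Δl = 1.5/cos(-2.9°) = 1.502 m; N'_1 = 28·cos(-2.9°) = 28.0; c'Δl = 25.38; W sinα = -1.4
Slice 2: Δl = 2.3/cos6.5° = 2.315 m; N'_2 = 143·cos6.5° = 142.1; c'Δl = 39.12; W sinα = 16.2
Slice 3: Δl = 1.8/cos17.0° = 1.882 m; N'_3 = 183·cos17.0° = 175.0; c'Δl = 31.81; W sinα = 53.5
Slice 4: Δl = 1.9/cos26.9° = 2.131 m; N'_4 = 223·cos26.9° = 198.9; c'Δl = 36.01; W sinα = 100.9
Slice 5: Δl = 2.7/cos40.8° = 3.567 m; N'_5 = 234·cos40.8° = 177.1; c'Δl = 60.28; W sinα = 152.9
Slice 6: Δl = 1.8/cos58.1° = 3.406 m; N'_6 = 63·cos58.1° = 33.3; c'Δl = 57.57; W sinα = 53.5
Σc'Δl = 250.2 kN/m; ΣN' = 754.3 kN/m; ΣW sinα = 375.6 kN/m
Resisting = 250.2 + 754.3·tan21.9° = 250.2 + 303.2 = 553.4 kN/m
FS = 553.4 / 375.6 = 1.474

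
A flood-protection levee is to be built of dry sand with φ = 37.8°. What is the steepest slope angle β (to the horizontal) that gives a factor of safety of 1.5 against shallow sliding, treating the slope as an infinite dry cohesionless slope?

β = 27.3°

For an infinite dry cohesionless slope FS = tanφ/tanβ, so tanβ = tanφ / FS.
tanβ = tan37.8° / 1.5 = 0.7757 / 1.5 = 0.5171
β = arctan(0.5171) = 27.34°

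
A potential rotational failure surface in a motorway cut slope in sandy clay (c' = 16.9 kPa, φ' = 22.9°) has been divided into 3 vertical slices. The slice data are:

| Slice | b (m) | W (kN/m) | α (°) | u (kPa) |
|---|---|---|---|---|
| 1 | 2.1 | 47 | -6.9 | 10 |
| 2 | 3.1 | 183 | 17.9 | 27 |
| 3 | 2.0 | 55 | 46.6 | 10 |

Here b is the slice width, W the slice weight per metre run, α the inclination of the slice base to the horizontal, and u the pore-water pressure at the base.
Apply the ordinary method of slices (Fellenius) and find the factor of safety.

FS = 2.11

Ordinary method of slices: FS = Σ[c'·Δl_i + (W_i cosα_i − u_i·Δl_i)·tanφ'] / Σ W_i sinα_i, with Δl_i = b_i / cosα_i.
Slice 1: Δl = 2.1/cos(-6.9°) = 2.115 m; N'_1 = 47·cos(-6.9°) − 10·2.115 = 25.5; c'Δl = 35.75; W sinα = -5.6
Slice 2: Δl = 3.1/cos17.9° = 3.258 m; N'_2 = 183·cos17.9° − 27·3.258 = 86.2; c'Δl = 55.05; W sinα = 56.2
Slice 3: Δl = 2.0/cos46.6° = 2.911 m; N'_3 = 55·cos46.6° − 10·2.911 = 8.7; c'Δl = 49.19; W sinα = 40.0
Σc'Δl = 140.0 kN/m; ΣN' = 120.4 kN/m; ΣW sinα = 90.6 kN/m
Resisting = 140.0 + 120.4·tan22.9° = 140.0 + 50.8 = 190.8 kN/m
FS = 190.8 / 90.6 = 2.107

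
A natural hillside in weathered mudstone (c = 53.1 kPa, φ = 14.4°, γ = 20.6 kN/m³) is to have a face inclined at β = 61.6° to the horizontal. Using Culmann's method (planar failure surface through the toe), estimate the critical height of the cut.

Culmann's analysis gives the critical failure plane at α_cr = (β + φ)/2 = (61.6 + 14.4)/2 = 38.0°, and the critical height
H_c = (4c/γ) · sinβ cosφ / [1 − cos(β − φ)]
    = (4·53.1/20.6) · sin61.6°·cos14.4° / [1 − cos(47.2°)]
    = 10.311 · 0.8796·0.9686 / [1 − 0.6794]
    = 10.311 · 0.8520 / 0.3206
    = 27.40 m

H_c = 27.40 m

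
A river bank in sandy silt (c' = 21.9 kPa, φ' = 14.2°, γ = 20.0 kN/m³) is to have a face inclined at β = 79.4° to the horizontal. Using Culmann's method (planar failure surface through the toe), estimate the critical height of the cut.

Culmann's analysis gives the critical failure plane at α_cr = (β + φ')/2 = (79.4 + 14.2)/2 = 46.8°, and the critical height
H_c = (4c'/γ) · sinβ cosφ' / [1 − cos(β − φ')]
    = (4·21.9/20.0) · sin79.4°·cos14.2° / [1 − cos(65.2°)]
    = 4.380 · 0.9829·0.9694 / [1 − 0.4195]
    = 4.380 · 0.9529 / 0.5805
    = 7.19 m

H_c = 7.19 m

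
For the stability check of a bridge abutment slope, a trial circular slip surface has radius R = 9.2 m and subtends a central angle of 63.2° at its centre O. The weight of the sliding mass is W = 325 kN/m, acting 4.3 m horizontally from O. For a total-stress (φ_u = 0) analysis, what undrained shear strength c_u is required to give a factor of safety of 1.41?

c_u = 21.1 kPa

FS = c_u·L_a·R / (W·d), so c_u = FS·W·d / (L_a·R).
Arc length L_a = R·θ = 9.2·(63.2°·π/180) = 9.2·1.1030 = 10.15 m
c_u = 1.41·325·4.3 / (10.15·9.2) = 1970.5 / 93.36 = 21.11 kPa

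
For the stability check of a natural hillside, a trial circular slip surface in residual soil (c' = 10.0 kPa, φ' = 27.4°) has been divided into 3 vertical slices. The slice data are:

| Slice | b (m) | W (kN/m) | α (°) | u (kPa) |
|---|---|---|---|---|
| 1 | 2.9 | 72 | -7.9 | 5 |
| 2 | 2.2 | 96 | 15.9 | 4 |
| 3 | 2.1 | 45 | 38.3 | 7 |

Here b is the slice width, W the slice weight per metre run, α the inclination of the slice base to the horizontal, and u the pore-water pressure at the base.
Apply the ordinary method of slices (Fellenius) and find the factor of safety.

Ordinary method of slices: FS = Σ[c'·Δl_i + (W_i cosα_i − u_i·Δl_i)·tanφ'] / Σ W_i sinα_i, with Δl_i = b_i / cosα_i.
Slice 1: Δl = 2.9/cos(-7.9°) = 2.928 m; N'_1 = 72·cos(-7.9°) − 5·2.928 = 56.7; c'Δl = 29.28; W sinα = -9.9
Slice 2: Δl = 2.2/cos15.9° = 2.288 m; N'_2 = 96·cos15.9° − 4·2.288 = 83.2; c'Δl = 22.88; W sinα = 26.3
Slice 3: Δl = 2.1/cos38.3° = 2.676 m; N'_3 = 45·cos38.3° − 7·2.676 = 16.6; c'Δl = 26.76; W sinα = 27.9
Σc'Δl = 78.9 kN/m; ΣN' = 156.4 kN/m; ΣW sinα = 44.3 kN/m
Resisting = 78.9 + 156.4·tan27.4° = 78.9 + 81.1 = 160.0 kN/m
FS = 160.0 / 44.3 = 3.612

FS = 3.61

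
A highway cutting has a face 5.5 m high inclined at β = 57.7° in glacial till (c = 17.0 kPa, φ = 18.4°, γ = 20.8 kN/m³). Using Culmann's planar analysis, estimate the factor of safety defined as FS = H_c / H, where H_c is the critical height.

FS = 2.11

H_c = (4c/γ) · sinβ cosφ / [1 − cos(β − φ)]
    = (4·17.0/20.8) · sin57.7°·cos18.4° / [1 − cos39.3°]
    = 3.269 · 0.8020 / 0.2262 = 11.59 m
FS = H_c / H = 11.59 / 5.5 = 2.108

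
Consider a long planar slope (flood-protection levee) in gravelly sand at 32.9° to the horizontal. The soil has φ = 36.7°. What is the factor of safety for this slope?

For a dry cohesionless infinite slope the factor of safety is FS = tanφ / tanβ.
FS = tan36.7° / tan32.9° = 0.7454 / 0.6469 = 1.152

FS = 1.15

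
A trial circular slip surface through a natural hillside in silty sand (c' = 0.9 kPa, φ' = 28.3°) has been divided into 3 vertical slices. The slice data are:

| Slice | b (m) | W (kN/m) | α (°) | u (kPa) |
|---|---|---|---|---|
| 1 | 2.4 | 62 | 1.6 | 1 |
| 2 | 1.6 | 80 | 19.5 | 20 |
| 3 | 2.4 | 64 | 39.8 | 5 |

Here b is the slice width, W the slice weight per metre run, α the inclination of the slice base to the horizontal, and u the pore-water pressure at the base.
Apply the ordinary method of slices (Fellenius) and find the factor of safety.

Ordinary method of slices: FS = Σ[c'·Δl_i + (W_i cosα_i − u_i·Δl_i)·tanφ'] / Σ W_i sinα_i, with Δl_i = b_i / cosα_i.
Slice 1: Δl = 2.4/cos1.6° = 2.401 m; N'_1 = 62·cos1.6° − 1·2.401 = 59.6; c'Δl = 2.16; W sinα = 1.7
Slice 2: Δl = 1.6/cos19.5° = 1.697 m; N'_2 = 80·cos19.5° − 20·1.697 = 41.5; c'Δl = 1.53; W sinα = 26.7
Slice 3: Δl = 2.4/cos39.8° = 3.124 m; N'_3 = 64·cos39.8° − 5·3.124 = 33.6; c'Δl = 2.81; W sinα = 41.0
Σc'Δl = 6.5 kN/m; ΣN' = 134.6 kN/m; ΣW sinα = 69.4 kN/m
Resisting = 6.5 + 134.6·tan28.3° = 6.5 + 72.5 = 79.0 kN/m
FS = 79.0 / 69.4 = 1.138

FS = 1.14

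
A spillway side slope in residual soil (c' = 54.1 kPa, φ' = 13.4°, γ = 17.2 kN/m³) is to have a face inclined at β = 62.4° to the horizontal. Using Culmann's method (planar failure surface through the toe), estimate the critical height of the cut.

Culmann's analysis gives the critical failure plane at α_cr = (β + φ')/2 = (62.4 + 13.4)/2 = 37.9°, and the critical height
H_c = (4c'/γ) · sinβ cosφ' / [1 − cos(β − φ')]
    = (4·54.1/17.2) · sin62.4°·cos13.4° / [1 − cos(49.0°)]
    = 12.581 · 0.8862·0.9728 / [1 − 0.6561]
    = 12.581 · 0.8621 / 0.3439
    = 31.53 m

H_c = 31.53 m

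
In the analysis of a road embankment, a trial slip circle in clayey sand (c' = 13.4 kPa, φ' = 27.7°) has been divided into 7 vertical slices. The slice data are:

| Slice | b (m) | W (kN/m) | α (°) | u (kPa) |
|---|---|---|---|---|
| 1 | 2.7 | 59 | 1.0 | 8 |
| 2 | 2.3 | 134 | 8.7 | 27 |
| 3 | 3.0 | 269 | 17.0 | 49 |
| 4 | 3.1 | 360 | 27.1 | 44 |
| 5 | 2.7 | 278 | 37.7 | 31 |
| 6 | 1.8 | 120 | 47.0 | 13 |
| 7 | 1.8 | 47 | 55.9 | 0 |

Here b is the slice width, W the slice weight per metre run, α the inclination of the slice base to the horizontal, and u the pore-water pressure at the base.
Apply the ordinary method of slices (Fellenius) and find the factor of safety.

Ordinary method of slices: FS = Σ[c'·Δl_i + (W_i cosα_i − u_i·Δl_i)·tanφ'] / Σ W_i sinα_i, with Δl_i = b_i / cosα_i.
Slice 1: Δl = 2.7/cos1.0° = 2.700 m; N'_1 = 59·cos1.0° − 8·2.700 = 37.4; c'Δl = 36.19; W sinα = 1.0
Slice 2: Δl = 2.3/cos8.7° = 2.327 m; N'_2 = 134·cos8.7° − 27·2.327 = 69.6; c'Δl = 31.18; W sinα = 20.3
Slice 3: Δl = 3.0/cos17.0° = 3.137 m; N'_3 = 269·cos17.0° − 49·3.137 = 103.5; c'Δl = 42.04; W sinα = 78.6
Slice 4: Δl = 3.1/cos27.1° = 3.482 m; N'_4 = 360·cos27.1° − 44·3.482 = 167.3; c'Δl = 46.66; W sinα = 164.0
Slice 5: Δl = 2.7/cos37.7° = 3.412 m; N'_5 = 278·cos37.7° − 31·3.412 = 114.2; c'Δl = 45.73; W sinα = 170.0
Slice 6: Δl = 1.8/cos47.0° = 2.639 m; N'_6 = 120·cos47.0° − 13·2.639 = 47.5; c'Δl = 35.37; W sinα = 87.8
Slice 7: Δl = 1.8/cos55.9° = 3.211 m; N'_7 = 47·cos55.9° − 0·3.211 = 26.4; c'Δl = 43.02; W sinα = 38.9
Σc'Δl = 280.2 kN/m; ΣN' = 565.9 kN/m; ΣW sinα = 560.6 kN/m
Resisting = 280.2 + 565.9·tan27.7° = 280.2 + 297.1 = 577.3 kN/m
FS = 577.3 / 560.6 = 1.030

FS = 1.03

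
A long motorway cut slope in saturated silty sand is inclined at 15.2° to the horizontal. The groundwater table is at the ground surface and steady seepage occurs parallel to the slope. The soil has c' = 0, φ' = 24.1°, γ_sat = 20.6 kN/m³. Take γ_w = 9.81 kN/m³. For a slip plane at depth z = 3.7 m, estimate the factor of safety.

FS = 0.86

With seepage parallel to the slope and the water table at the surface, the effective normal stress on the slip plane uses the buoyant unit weight γ' = γ_sat − γ_w while the driving shear stress uses γ_sat:
FS = [c' + γ' z cos²β tanφ'] / [γ_sat z sinβ cosβ]
(For c' = 0 this reduces to FS = (γ'/γ_sat)·tanφ'/tanβ.)
γ' = 20.6 − 9.81 = 10.79 kN/m³
Numerator = 0.0 + 10.79·3.7·cos²15.2°·tan24.1° = 0.0 + 10.79·3.7·0.9313·0.4473 = 16.631 kPa
Denominator = 20.6·3.7·sin15.2°·cos15.2° = 20.6·3.7·0.2622·0.9650 = 19.285 kPa
FS = 16.631 / 19.285 = 0.862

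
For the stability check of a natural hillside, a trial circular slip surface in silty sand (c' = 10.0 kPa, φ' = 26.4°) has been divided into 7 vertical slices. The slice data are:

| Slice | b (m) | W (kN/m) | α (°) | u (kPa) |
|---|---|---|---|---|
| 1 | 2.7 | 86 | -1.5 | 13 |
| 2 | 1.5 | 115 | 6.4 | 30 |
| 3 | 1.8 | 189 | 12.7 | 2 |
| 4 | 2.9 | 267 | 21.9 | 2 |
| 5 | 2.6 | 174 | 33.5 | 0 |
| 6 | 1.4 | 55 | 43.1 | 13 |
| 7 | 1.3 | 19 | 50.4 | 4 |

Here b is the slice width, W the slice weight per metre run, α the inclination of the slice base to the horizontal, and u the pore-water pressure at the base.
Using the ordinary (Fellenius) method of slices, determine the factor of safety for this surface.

Ordinary method of slices: FS = Σ[c'·Δl_i + (W_i cosα_i − u_i·Δl_i)·tanφ'] / Σ W_i sinα_i, with Δl_i = b_i / cosα_i.
Slice 1: Δl = 2.7/cos(-1.5°) = 2.701 m; N'_1 = 86·cos(-1.5°) − 13·2.701 = 50.9; c'Δl = 27.01; W sinα = -2.3
Slice 2: Δl = 1.5/cos6.4° = 1.509 m; N'_2 = 115·cos6.4° − 30·1.509 = 69.0; c'Δl = 15.09; W sinα = 12.8
Slice 3: Δl = 1.8/cos12.7° = 1.845 m; N'_3 = 189·cos12.7° − 2·1.845 = 180.7; c'Δl = 18.45; W sinα = 41.6
Slice 4: Δl = 2.9/cos21.9° = 3.126 m; N'_4 = 267·cos21.9° − 2·3.126 = 241.5; c'Δl = 31.26; W sinα = 99.6
Slice 5: Δl = 2.6/cos33.5° = 3.118 m; N'_5 = 174·cos33.5° − 0·3.118 = 145.1; c'Δl = 31.18; W sinα = 96.0
Slice 6: Δl = 1.4/cos43.1° = 1.917 m; N'_6 = 55·cos43.1° − 13·1.917 = 15.2; c'Δl = 19.17; W sinα = 37.6
Slice 7: Δl = 1.3/cos50.4° = 2.039 m; N'_7 = 19·cos50.4° − 4·2.039 = 4.0; c'Δl = 20.39; W sinα = 14.6
Σc'Δl = 162.6 kN/m; ΣN' = 706.3 kN/m; ΣW sinα = 300.0 kN/m
Resisting = 162.6 + 706.3·tan26.4° = 162.6 + 350.6 = 513.2 kN/m
FS = 513.2 / 300.0 = 1.711

FS = 1.71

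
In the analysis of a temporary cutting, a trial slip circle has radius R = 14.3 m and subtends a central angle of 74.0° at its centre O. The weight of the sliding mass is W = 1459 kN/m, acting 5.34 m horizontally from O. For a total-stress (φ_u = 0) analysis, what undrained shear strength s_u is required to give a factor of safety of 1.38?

FS = s_u·L_a·R / (W·d), so s_u = FS·W·d / (L_a·R).
Arc length L_a = R·θ = 14.3·(74.0°·π/180) = 14.3·1.2915 = 18.47 m
s_u = 1.38·1459·5.34 / (18.47·14.3) = 10751.7 / 264.11 = 40.71 kPa

s_u = 40.7 kPa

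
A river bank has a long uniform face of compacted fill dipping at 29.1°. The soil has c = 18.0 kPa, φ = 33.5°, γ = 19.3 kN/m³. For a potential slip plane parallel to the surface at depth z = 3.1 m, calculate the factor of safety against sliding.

FS = 1.90

For an infinite slope with a slip plane parallel to the surface (no pore pressure): FS = [c + γz cos²β tanφ] / [γz sinβ cosβ].
γz = 19.3·3.1 = 59.83 kN/m²
Numerator = 18.0 + 59.83·cos²29.1°·tan33.5° = 18.0 + 59.83·0.7635·0.6619 = 48.234 kPa
Denominator = 59.83·sin29.1°·cos29.1° = 59.83·0.4863·0.8738 = 25.425 kPa
FS = 48.234 / 25.425 = 1.897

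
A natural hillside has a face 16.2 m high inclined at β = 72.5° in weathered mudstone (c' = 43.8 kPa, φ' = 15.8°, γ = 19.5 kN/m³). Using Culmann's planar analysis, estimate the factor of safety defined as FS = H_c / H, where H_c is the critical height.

H_c = (4c'/γ) · sinβ cosφ' / [1 − cos(β − φ')]
    = (4·43.8/19.5) · sin72.5°·cos15.8° / [1 − cos56.7°]
    = 8.985 · 0.9177 / 0.4510 = 18.28 m
FS = H_c / H = 18.28 / 16.2 = 1.129

FS = 1.13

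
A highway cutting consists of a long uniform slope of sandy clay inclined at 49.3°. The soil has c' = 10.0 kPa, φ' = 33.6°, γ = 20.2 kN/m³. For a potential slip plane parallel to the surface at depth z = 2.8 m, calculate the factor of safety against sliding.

For an infinite slope with a slip plane parallel to the surface (no pore pressure): FS = [c' + γz cos²β tanφ'] / [γz sinβ cosβ].
γz = 20.2·2.8 = 56.56 kN/m²
Numerator = 10.0 + 56.56·cos²49.3°·tan33.6° = 10.0 + 56.56·0.4252·0.6644 = 25.980 kPa
Denominator = 56.56·sin49.3°·cos49.3° = 56.56·0.7581·0.6521 = 27.962 kPa
FS = 25.980 / 27.962 = 0.929

FS = 0.93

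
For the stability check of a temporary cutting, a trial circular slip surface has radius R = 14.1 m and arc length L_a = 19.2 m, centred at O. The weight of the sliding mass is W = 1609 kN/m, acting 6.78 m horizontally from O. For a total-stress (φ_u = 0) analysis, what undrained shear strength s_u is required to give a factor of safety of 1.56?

FS = s_u·L_a·R / (W·d), so s_u = FS·W·d / (L_a·R).
s_u = 1.56·1609·6.78 / (19.20·14.1) = 17018.1 / 270.72 = 62.86 kPa

s_u = 62.9 kPa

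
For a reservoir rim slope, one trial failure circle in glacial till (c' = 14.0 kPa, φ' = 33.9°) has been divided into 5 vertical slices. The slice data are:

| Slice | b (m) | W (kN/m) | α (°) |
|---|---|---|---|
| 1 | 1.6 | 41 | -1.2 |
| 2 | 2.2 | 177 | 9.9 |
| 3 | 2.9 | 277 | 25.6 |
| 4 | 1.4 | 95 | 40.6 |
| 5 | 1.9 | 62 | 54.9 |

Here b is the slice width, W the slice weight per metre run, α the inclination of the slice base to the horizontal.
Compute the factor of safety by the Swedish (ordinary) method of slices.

Ordinary method of slices: FS = Σ[c'·Δl_i + (W_i cosα_i)·tanφ'] / Σ W_i sinα_i, with Δl_i = b_i / cosα_i.
Slice 1: Δl = 1.6/cos(-1.2°) = 1.600 m; N'_1 = 41·cos(-1.2°) = 41.0; c'Δl = 22.40; W sinα = -0.9
Slice 2: Δl = 2.2/cos9.9° = 2.233 m; N'_2 = 177·cos9.9° = 174.4; c'Δl = 31.27; W sinα = 30.4
Slice 3: Δl = 2.9/cos25.6° = 3.216 m; N'_3 = 277·cos25.6° = 249.8; c'Δl = 45.02; W sinα = 119.7
Slice 4: Δl = 1.4/cos40.6° = 1.844 m; N'_4 = 95·cos40.6° = 72.1; c'Δl = 25.81; W sinα = 61.8
Slice 5: Δl = 1.9/cos54.9° = 3.304 m; N'_5 = 62·cos54.9° = 35.7; c'Δl = 46.26; W sinα = 50.7
Σc'Δl = 170.8 kN/m; ΣN' = 572.9 kN/m; ΣW sinα = 261.8 kN/m
Resisting = 170.8 + 572.9·tan33.9° = 170.8 + 385.0 = 555.8 kN/m
FS = 555.8 / 261.8 = 2.123

FS = 2.12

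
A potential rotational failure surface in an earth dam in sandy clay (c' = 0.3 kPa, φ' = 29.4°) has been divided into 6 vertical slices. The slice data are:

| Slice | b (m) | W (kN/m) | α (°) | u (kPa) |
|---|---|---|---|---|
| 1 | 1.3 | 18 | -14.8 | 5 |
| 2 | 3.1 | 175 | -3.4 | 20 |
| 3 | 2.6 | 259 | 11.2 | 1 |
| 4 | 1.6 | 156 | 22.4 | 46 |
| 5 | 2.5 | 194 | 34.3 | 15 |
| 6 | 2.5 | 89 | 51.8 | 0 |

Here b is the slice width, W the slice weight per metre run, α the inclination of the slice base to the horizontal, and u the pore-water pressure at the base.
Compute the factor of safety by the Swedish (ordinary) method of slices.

Ordinary method of slices: FS = Σ[c'·Δl_i + (W_i cosα_i − u_i·Δl_i)·tanφ'] / Σ W_i sinα_i, with Δl_i = b_i / cosα_i.
Slice 1: Δl = 1.3/cos(-14.8°) = 1.345 m; N'_1 = 18·cos(-14.8°) − 5·1.345 = 10.7; c'Δl = 0.40; W sinα = -4.6
Slice 2: Δl = 3.1/cos(-3.4°) = 3.105 m; N'_2 = 175·cos(-3.4°) − 20·3.105 = 112.6; c'Δl = 0.93; W sinα = -10.4
Slice 3: Δl = 2.6/cos11.2° = 2.650 m; N'_3 = 259·cos11.2° − 1·2.650 = 251.4; c'Δl = 0.80; W sinα = 50.3
Slice 4: Δl = 1.6/cos22.4° = 1.731 m; N'_4 = 156·cos22.4° − 46·1.731 = 64.6; c'Δl = 0.52; W sinα = 59.4
Slice 5: Δl = 2.5/cos34.3° = 3.026 m; N'_5 = 194·cos34.3° − 15·3.026 = 114.9; c'Δl = 0.91; W sinα = 109.3
Slice 6: Δl = 2.5/cos51.8° = 4.043 m; N'_6 = 89·cos51.8° − 0·4.043 = 55.0; c'Δl = 1.21; W sinα = 69.9
Σc'Δl = 4.8 kN/m; ΣN' = 609.2 kN/m; ΣW sinα = 274.0 kN/m
Resisting = 4.8 + 609.2·tan29.4° = 4.8 + 343.3 = 348.0 kN/m
FS = 348.0 / 274.0 = 1.270

FS = 1.27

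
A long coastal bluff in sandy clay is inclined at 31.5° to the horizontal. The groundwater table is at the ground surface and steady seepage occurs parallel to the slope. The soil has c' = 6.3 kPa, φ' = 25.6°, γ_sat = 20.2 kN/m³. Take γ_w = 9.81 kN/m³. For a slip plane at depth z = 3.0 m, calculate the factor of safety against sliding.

FS = 0.64

With seepage parallel to the slope and the water table at the surface, the effective normal stress on the slip plane uses the buoyant unit weight γ' = γ_sat − γ_w while the driving shear stress uses γ_sat:
FS = [c' + γ' z cos²β tanφ'] / [γ_sat z sinβ cosβ]
γ' = 20.2 − 9.81 = 10.39 kN/m³
Numerator = 6.3 + 10.39·3.0·cos²31.5°·tan25.6° = 6.3 + 10.39·3.0·0.7270·0.4791 = 17.157 kPa
Denominator = 20.2·3.0·sin31.5°·cos31.5° = 20.2·3.0·0.5225·0.8526 = 26.997 kPa
FS = 17.157 / 26.997 = 0.636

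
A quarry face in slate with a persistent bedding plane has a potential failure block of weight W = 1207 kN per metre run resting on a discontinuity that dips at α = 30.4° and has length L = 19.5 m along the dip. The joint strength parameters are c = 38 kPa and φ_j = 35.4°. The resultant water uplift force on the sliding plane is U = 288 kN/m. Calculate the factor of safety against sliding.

Resolving the block weight along and normal to the plane and applying the Mohr–Coulomb strength on the joint:
N' = W cosα − U = 1207·cos30.4° − 288 = 753.1 kN/m
Driving force T = W sinα = 1207·sin30.4° = 610.8 kN/m
Resisting force R = c·L + N'·tanφ_j = 38·19.5 + 753.1·tan35.4° = 741.0 + 535.2 = 1276.2 kN/m
FS = R / T = 1276.2 / 610.8 = 2.089

FS = 2.09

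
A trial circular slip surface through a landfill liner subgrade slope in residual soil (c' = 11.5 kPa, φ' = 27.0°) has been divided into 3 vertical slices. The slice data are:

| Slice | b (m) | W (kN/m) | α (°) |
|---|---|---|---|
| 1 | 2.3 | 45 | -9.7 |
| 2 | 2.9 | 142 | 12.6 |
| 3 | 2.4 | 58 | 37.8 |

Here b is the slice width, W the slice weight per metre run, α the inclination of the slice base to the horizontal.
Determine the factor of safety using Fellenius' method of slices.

FS = 3.61

Ordinary method of slices: FS = Σ[c'·Δl_i + (W_i cosα_i)·tanφ'] / Σ W_i sinα_i, with Δl_i = b_i / cosα_i.
Slice 1: Δl = 2.3/cos(-9.7°) = 2.333 m; N'_1 = 45·cos(-9.7°) = 44.4; c'Δl = 26.83; W sinα = -7.6
Slice 2: Δl = 2.9/cos12.6° = 2.972 m; N'_2 = 142·cos12.6° = 138.6; c'Δl = 34.17; W sinα = 31.0
Slice 3: Δl = 2.4/cos37.8° = 3.037 m; N'_3 = 58·cos37.8° = 45.8; c'Δl = 34.93; W sinα = 35.5
Σc'Δl = 95.9 kN/m; ΣN' = 228.8 kN/m; ΣW sinα = 58.9 kN/m
Resisting = 95.9 + 228.8·tan27.0° = 95.9 + 116.6 = 212.5 kN/m
FS = 212.5 / 58.9 = 3.605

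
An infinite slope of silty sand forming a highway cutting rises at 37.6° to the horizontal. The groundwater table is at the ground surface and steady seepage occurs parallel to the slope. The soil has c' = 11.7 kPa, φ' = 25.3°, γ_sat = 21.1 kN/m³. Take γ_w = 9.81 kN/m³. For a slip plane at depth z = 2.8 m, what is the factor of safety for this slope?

FS = 0.74

With seepage parallel to the slope and the water table at the surface, the effective normal stress on the slip plane uses the buoyant unit weight γ' = γ_sat − γ_w while the driving shear stress uses γ_sat:
FS = [c' + γ' z cos²β tanφ'] / [γ_sat z sinβ cosβ]
γ' = 21.1 − 9.81 = 11.29 kN/m³
Numerator = 11.7 + 11.29·2.8·cos²37.6°·tan25.3° = 11.7 + 11.29·2.8·0.6277·0.4727 = 21.080 kPa
Denominator = 21.1·2.8·sin37.6°·cos37.6° = 21.1·2.8·0.6101·0.7923 = 28.560 kPa
FS = 21.080 / 28.560 = 0.738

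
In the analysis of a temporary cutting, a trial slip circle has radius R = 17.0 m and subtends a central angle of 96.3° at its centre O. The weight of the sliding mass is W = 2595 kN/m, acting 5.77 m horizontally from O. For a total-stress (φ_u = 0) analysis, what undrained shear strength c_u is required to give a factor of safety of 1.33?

FS = c_u·L_a·R / (W·d), so c_u = FS·W·d / (L_a·R).
Arc length L_a = R·θ = 17.0·(96.3°·π/180) = 17.0·1.6808 = 28.57 m
c_u = 1.33·2595·5.77 / (28.57·17.0) = 19914.3 / 485.74 = 41.00 kPa

c_u = 41.0 kPa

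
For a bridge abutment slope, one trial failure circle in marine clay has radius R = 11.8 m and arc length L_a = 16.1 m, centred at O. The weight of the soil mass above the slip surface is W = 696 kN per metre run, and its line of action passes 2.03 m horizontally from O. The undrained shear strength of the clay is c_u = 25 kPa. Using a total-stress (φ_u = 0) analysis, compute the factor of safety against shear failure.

FS = 3.36

Taking moments about the centre O, the resisting moment is provided by the undrained shear strength acting along the arc:
M_R = c_u·L_a·R = 25·16.10·11.8 = 4749.5 kN·m/m
M_D = W·d = 696·2.03 = 1412.9 kN·m/m
FS = M_R / M_D = 4749.5 / 1412.9 = 3.362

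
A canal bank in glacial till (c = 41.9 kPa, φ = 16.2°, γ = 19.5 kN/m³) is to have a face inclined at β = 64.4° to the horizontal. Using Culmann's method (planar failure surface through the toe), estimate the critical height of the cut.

H_c = 22.32 m

Culmann's analysis gives the critical failure plane at α_cr = (β + φ)/2 = (64.4 + 16.2)/2 = 40.3°, and the critical height
H_c = (4c/γ) · sinβ cosφ / [1 − cos(β − φ)]
    = (4·41.9/19.5) · sin64.4°·cos16.2° / [1 − cos(48.2°)]
    = 8.595 · 0.9018·0.9603 / [1 − 0.6665]
    = 8.595 · 0.8660 / 0.3335
    = 22.32 m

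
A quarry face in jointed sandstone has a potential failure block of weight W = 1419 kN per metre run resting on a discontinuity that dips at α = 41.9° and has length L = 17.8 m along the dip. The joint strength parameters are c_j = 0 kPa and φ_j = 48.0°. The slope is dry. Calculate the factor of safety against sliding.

Resolving the block weight along and normal to the plane and applying the Mohr–Coulomb strength on the joint:
N' = W cosα = 1419·cos41.9° = 1056.2 kN/m
Driving force T = W sinα = 1419·sin41.9° = 947.7 kN/m
Resisting force R = c_j·L + N'·tanφ_j = 0·17.8 + 1056.2·tan48.0° = 0.0 + 1173.0 = 1173.0 kN/m
FS = R / T = 1173.0 / 947.7 = 1.238

FS = 1.24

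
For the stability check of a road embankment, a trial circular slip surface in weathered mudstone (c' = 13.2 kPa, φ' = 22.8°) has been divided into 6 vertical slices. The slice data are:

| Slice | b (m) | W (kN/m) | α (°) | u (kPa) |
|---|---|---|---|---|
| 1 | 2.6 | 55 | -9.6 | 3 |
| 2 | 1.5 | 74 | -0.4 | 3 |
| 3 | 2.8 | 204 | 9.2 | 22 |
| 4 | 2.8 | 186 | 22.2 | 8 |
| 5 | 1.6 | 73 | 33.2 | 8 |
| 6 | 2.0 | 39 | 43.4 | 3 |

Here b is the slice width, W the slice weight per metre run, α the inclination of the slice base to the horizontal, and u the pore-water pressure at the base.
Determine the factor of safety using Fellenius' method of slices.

FS = 2.44

Ordinary method of slices: FS = Σ[c'·Δl_i + (W_i cosα_i − u_i·Δl_i)·tanφ'] / Σ W_i sinα_i, with Δl_i = b_i / cosα_i.
Slice 1: Δl = 2.6/cos(-9.6°) = 2.637 m; N'_1 = 55·cos(-9.6°) − 3·2.637 = 46.3; c'Δl = 34.81; W sinα = -9.2
Slice 2: Δl = 1.5/cos(-0.4°) = 1.500 m; N'_2 = 74·cos(-0.4°) − 3·1.500 = 69.5; c'Δl = 19.80; W sinα = -0.5
Slice 3: Δl = 2.8/cos9.2° = 2.836 m; N'_3 = 204·cos9.2° − 22·2.836 = 139.0; c'Δl = 37.44; W sinα = 32.6
Slice 4: Δl = 2.8/cos22.2° = 3.024 m; N'_4 = 186·cos22.2° − 8·3.024 = 148.0; c'Δl = 39.92; W sinα = 70.3
Slice 5: Δl = 1.6/cos33.2° = 1.912 m; N'_5 = 73·cos33.2° − 8·1.912 = 45.8; c'Δl = 25.24; W sinα = 40.0
Slice 6: Δl = 2.0/cos43.4° = 2.753 m; N'_6 = 39·cos43.4° − 3·2.753 = 20.1; c'Δl = 36.33; W sinα = 26.8
Σc'Δl = 193.5 kN/m; ΣN' = 468.7 kN/m; ΣW sinα = 160.0 kN/m
Resisting = 193.5 + 468.7·tan22.8° = 193.5 + 197.0 = 390.6 kN/m
FS = 390.6 / 160.0 = 2.441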